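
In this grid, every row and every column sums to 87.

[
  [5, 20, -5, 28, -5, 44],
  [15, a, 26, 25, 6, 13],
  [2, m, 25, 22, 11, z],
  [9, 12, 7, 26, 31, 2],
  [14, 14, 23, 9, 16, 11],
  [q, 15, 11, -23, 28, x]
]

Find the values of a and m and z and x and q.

The known cells in row 2 total 85, leaving 87 − 85 = 2 for the blank.
The known cells in column 2 total 63, leaving 87 − 63 = 24 for the blank.
The known cells in column 1 total 45, leaving 87 − 45 = 42 for the blank.
The known cells in row 6 total 73, leaving 87 − 73 = 14 for the blank.
The known cells in row 3 total 84, leaving 87 − 84 = 3 for the blank.

a = 2, m = 24, z = 3, x = 14, q = 42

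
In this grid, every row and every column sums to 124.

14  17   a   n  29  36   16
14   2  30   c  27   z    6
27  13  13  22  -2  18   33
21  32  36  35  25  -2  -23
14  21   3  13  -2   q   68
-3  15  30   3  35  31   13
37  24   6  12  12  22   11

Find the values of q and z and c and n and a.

q = 7, z = 12, c = 33, n = 6, a = 6

Column 3 has 30 + 13 + 36 + 3 + 30 + 6 = 118; the blank must be 124 − 118 = 6.
Row 1 has 14 + 17 + 6 + 29 + 36 + 16 = 118; the blank must be 124 − 118 = 6.
Row 5 has 14 + 21 + 3 + 13 − 2 + 68 = 117; the blank must be 124 − 117 = 7.
Column 6 has 36 + 18 − 2 + 7 + 31 + 22 = 112; the blank must be 124 − 112 = 12.
Row 2 has 14 + 2 + 30 + 27 + 12 + 6 = 91; the blank must be 124 − 91 = 33.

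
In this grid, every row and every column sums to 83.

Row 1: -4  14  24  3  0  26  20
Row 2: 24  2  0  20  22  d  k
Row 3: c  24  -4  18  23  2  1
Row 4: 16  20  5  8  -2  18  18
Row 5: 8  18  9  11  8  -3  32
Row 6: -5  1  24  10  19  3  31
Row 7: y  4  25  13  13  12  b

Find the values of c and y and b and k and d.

c = 19, y = 25, b = -9, k = -10, d = 25

The known cells in column 6 total 58, leaving 83 − 58 = 25 for the blank.
The known cells in row 3 total 64, leaving 83 − 64 = 19 for the blank.
The known cells in column 1 total 58, leaving 83 − 58 = 25 for the blank.
The known cells in row 7 total 92, leaving 83 − 92 = -9 for the blank.
The known cells in row 2 total 93, leaving 83 − 93 = -10 for the blank.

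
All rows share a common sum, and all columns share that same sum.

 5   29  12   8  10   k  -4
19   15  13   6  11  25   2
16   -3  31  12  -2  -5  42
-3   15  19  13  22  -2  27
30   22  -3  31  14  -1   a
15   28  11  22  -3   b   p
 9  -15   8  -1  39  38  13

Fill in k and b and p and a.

k = 31, b = 5, p = 13, a = -2

Rows 2 and 3 both sum to 91, so that's the common total.
Row 5 has 30 + 22 − 3 + 31 + 14 − 1 = 93; the blank must be 91 − 93 = -2.
Column 7 has -4 + 2 + 42 + 27 − 2 + 13 = 78; the blank must be 91 − 78 = 13.
Row 6 has 15 + 28 + 11 + 22 − 3 + 13 = 86; the blank must be 91 − 86 = 5.
Row 1 has 5 + 29 + 12 + 8 + 10 − 4 = 60; the blank must be 91 − 60 = 31.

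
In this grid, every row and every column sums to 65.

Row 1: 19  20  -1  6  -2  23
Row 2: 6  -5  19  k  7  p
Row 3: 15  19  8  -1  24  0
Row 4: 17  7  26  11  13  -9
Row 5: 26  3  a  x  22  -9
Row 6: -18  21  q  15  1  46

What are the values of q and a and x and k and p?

q = 0, a = 13, x = 10, k = 24, p = 14

The known cells in column 6 total 51, leaving 65 − 51 = 14 for the blank.
The known cells in row 2 total 41, leaving 65 − 41 = 24 for the blank.
The known cells in column 4 total 55, leaving 65 − 55 = 10 for the blank.
The known cells in row 5 total 52, leaving 65 − 52 = 13 for the blank.
The known cells in row 6 total 65, leaving 65 − 65 = 0 for the blank.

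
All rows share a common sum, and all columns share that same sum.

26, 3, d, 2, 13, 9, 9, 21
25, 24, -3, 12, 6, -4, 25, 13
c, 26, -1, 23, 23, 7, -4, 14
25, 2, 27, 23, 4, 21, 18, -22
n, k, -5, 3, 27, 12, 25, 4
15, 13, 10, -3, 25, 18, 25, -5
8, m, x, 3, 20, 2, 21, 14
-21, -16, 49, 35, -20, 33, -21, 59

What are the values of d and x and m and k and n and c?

d = 15, x = 6, m = 24, k = 22, n = 10, c = 10

Rows 2 and 4 both sum to 98, so that's the common total.
The known cells in row 3 total 88, leaving 98 − 88 = 10 for the blank.
The known cells in column 1 total 88, leaving 98 − 88 = 10 for the blank.
The known cells in row 1 total 83, leaving 98 − 83 = 15 for the blank.
The known cells in column 3 total 92, leaving 98 − 92 = 6 for the blank.
The known cells in row 7 total 74, leaving 98 − 74 = 24 for the blank.
The known cells in row 5 total 76, leaving 98 − 76 = 22 for the blank.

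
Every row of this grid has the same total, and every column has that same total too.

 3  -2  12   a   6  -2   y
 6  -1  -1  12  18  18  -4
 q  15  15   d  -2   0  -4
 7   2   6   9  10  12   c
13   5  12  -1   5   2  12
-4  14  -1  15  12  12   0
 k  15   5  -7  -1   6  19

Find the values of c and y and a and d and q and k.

c = 2, y = 23, a = 8, d = 12, q = 12, k = 11

Rows 2 and 5 both sum to 48, so that's the common total.
Row 7 has 15 + 5 − 7 − 1 + 6 + 19 = 37; the blank must be 48 − 37 = 11.
Column 1 has 3 + 6 + 7 + 13 − 4 + 11 = 36; the blank must be 48 − 36 = 12.
Row 3 has 12 + 15 + 15 − 2 + 0 − 4 = 36; the blank must be 48 − 36 = 12.
Column 4 has 12 + 12 + 9 − 1 + 15 − 7 = 40; the blank must be 48 − 40 = 8.
Row 1 has 3 − 2 + 12 + 8 + 6 − 2 = 25; the blank must be 48 − 25 = 23.
Row 4 has 7 + 2 + 6 + 9 + 10 + 12 = 46; the blank must be 48 − 46 = 2.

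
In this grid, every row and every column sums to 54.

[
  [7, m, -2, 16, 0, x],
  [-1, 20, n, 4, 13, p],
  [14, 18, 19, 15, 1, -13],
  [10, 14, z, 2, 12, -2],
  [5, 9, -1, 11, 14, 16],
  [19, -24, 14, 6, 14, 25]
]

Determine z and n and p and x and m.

Column 2: 20 + 18 + 14 + 9 − 24 = 37, so its missing entry is 54 − 37 = 17.
Row 1: 7 + 17 − 2 + 16 + 0 = 38, so its missing entry is 54 − 38 = 16.
Column 6: 16 − 13 − 2 + 16 + 25 = 42, so its missing entry is 54 − 42 = 12.
Row 2: -1 + 20 + 4 + 13 + 12 = 48, so its missing entry is 54 − 48 = 6.
Row 4: 10 + 14 + 2 + 12 − 2 = 36, so its missing entry is 54 − 36 = 18.

z = 18, n = 6, p = 12, x = 16, m = 17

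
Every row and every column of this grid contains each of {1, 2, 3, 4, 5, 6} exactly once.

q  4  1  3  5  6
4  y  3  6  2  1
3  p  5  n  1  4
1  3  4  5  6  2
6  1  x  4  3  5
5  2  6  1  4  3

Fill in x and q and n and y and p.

For row 1, column 1: row 1 already has {1, 3, 4, 5, 6}; that leaves 2.
Cell (2,2): row 2 already has {1, 2, 3, 4, 6} → 5.
At (row 3, col 2): column 2 already has {1, 2, 3, 4, 5}, so the value is 6.
Cell (5,3): row 5 already has {1, 3, 4, 5, 6} → 2.
For row 3, column 4: row 3 already has {1, 3, 4, 5, 6}; that leaves 2.

x = 2, q = 2, n = 2, y = 5, p = 6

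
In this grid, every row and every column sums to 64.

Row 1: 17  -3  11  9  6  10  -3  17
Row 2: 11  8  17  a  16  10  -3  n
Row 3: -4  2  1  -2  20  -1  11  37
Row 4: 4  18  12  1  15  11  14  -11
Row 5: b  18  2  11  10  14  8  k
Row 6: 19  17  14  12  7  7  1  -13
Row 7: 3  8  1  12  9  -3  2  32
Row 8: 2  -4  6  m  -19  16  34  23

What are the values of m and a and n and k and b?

m = 6, a = 15, n = -10, k = -11, b = 12

Column 1 has 17 + 11 − 4 + 4 + 19 + 3 + 2 = 52; the blank must be 64 − 52 = 12.
Row 8 has 2 − 4 + 6 − 19 + 16 + 34 + 23 = 58; the blank must be 64 − 58 = 6.
Column 4 has 9 − 2 + 1 + 11 + 12 + 12 + 6 = 49; the blank must be 64 − 49 = 15.
Row 2 has 11 + 8 + 17 + 15 + 16 + 10 − 3 = 74; the blank must be 64 − 74 = -10.
Row 5 has 12 + 18 + 2 + 11 + 10 + 14 + 8 = 75; the blank must be 64 − 75 = -11.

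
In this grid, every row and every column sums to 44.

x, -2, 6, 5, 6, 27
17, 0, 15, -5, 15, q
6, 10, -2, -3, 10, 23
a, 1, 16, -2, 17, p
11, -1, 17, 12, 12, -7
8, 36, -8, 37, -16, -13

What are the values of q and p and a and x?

The known cells in row 1 total 42, leaving 44 − 42 = 2 for the blank.
The known cells in column 1 total 44, leaving 44 − 44 = 0 for the blank.
The known cells in row 4 total 32, leaving 44 − 32 = 12 for the blank.
The known cells in row 2 total 42, leaving 44 − 42 = 2 for the blank.

q = 2, p = 12, a = 0, x = 2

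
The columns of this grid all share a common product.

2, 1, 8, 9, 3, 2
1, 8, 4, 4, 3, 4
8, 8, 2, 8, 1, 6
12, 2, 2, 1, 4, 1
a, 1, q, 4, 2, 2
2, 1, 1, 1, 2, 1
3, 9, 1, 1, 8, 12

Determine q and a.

q = 9, a = 1

Columns 4 and 5 each multiply to 1152, so every column has product 1152.
Column 3: 8×4×2×2×1×1 = 128, so the missing entry is 1152 ÷ 128 = 9.
Column 1: 2×1×8×12×2×3 = 1152, so the missing entry is 1152 ÷ 1152 = 1.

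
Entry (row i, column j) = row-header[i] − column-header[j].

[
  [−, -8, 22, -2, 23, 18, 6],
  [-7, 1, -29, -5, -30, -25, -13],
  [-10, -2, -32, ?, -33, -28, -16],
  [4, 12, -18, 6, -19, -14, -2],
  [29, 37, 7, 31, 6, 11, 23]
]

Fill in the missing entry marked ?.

-10 − (-2) = -8.

-8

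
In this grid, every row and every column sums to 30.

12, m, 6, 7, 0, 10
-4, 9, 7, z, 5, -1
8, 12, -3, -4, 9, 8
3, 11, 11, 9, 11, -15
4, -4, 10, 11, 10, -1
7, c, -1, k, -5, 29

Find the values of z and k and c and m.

z = 14, k = -7, c = 7, m = -5

Row 2: -4 + 9 + 7 + 5 − 1 = 16, so its missing entry is 30 − 16 = 14.
Column 4: 7 + 14 − 4 + 9 + 11 = 37, so its missing entry is 30 − 37 = -7.
Row 6: 7 − 1 − 7 − 5 + 29 = 23, so its missing entry is 30 − 23 = 7.
Row 1: 12 + 6 + 7 + 0 + 10 = 35, so its missing entry is 30 − 35 = -5.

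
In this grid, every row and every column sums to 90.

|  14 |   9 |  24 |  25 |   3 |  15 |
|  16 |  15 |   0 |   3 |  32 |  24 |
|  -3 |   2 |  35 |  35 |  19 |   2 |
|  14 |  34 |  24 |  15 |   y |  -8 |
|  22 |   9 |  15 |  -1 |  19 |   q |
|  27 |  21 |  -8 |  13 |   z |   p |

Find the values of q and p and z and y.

Row 5 has 22 + 9 + 15 − 1 + 19 = 64; the blank must be 90 − 64 = 26.
Column 6 has 15 + 24 + 2 − 8 + 26 = 59; the blank must be 90 − 59 = 31.
Row 6 has 27 + 21 − 8 + 13 + 31 = 84; the blank must be 90 − 84 = 6.
Row 4 has 14 + 34 + 24 + 15 − 8 = 79; the blank must be 90 − 79 = 11.

q = 26, p = 31, z = 6, y = 11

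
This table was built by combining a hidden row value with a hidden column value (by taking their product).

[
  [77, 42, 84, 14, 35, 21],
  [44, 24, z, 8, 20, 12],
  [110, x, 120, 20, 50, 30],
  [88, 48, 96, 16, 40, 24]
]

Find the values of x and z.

x = 60, z = 48

Each row is a constant multiple of every other row — this is a multiplication table with the headers hidden.
Row 3 is 30/21 = 10/7 times row 1, so its entry in column 2 is 42 × 10/7 = 60.
Row 2 is 12/21 = 4/7 times row 1, so its entry in column 3 is 84 × 4/7 = 48.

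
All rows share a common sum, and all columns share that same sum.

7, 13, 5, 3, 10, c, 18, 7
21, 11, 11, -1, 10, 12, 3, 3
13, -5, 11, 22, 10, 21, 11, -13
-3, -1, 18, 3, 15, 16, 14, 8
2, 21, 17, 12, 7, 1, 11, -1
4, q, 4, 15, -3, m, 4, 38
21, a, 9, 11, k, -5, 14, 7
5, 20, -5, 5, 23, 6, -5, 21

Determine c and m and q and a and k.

c = 7, m = 12, q = -4, a = 15, k = -2

Rows 2 and 3 both sum to 70, so that's the common total.
The known cells in column 5 total 72, leaving 70 − 72 = -2 for the blank.
The known cells in row 7 total 55, leaving 70 − 55 = 15 for the blank.
The known cells in column 2 total 74, leaving 70 − 74 = -4 for the blank.
The known cells in row 6 total 58, leaving 70 − 58 = 12 for the blank.
The known cells in row 1 total 63, leaving 70 − 63 = 7 for the blank.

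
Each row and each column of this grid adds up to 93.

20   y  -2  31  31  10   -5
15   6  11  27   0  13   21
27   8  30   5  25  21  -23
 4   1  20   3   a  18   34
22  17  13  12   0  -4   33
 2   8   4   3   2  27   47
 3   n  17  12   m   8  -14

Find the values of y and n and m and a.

Row 1 has 20 − 2 + 31 + 31 + 10 − 5 = 85; the blank must be 93 − 85 = 8.
Column 2 has 8 + 6 + 8 + 1 + 17 + 8 = 48; the blank must be 93 − 48 = 45.
Row 7 has 3 + 45 + 17 + 12 + 8 − 14 = 71; the blank must be 93 − 71 = 22.
Row 4 has 4 + 1 + 20 + 3 + 18 + 34 = 80; the blank must be 93 − 80 = 13.

y = 8, n = 45, m = 22, a = 13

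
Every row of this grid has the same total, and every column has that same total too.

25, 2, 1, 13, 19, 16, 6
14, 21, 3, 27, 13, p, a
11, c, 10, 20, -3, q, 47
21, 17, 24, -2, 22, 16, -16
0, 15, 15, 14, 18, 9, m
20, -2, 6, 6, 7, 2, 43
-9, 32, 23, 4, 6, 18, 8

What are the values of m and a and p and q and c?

m = 11, a = -17, p = 21, q = 0, c = -3

Rows 1 and 4 both sum to 82, so that's the common total.
Column 2: 2 + 21 + 17 + 15 − 2 + 32 = 85, so its missing entry is 82 − 85 = -3.
Row 5: 0 + 15 + 15 + 14 + 18 + 9 = 71, so its missing entry is 82 − 71 = 11.
Column 7: 6 + 47 − 16 + 11 + 43 + 8 = 99, so its missing entry is 82 − 99 = -17.
Row 2: 14 + 21 + 3 + 27 + 13 − 17 = 61, so its missing entry is 82 − 61 = 21.
Row 3: 11 − 3 + 10 + 20 − 3 + 47 = 82, so its missing entry is 82 − 82 = 0.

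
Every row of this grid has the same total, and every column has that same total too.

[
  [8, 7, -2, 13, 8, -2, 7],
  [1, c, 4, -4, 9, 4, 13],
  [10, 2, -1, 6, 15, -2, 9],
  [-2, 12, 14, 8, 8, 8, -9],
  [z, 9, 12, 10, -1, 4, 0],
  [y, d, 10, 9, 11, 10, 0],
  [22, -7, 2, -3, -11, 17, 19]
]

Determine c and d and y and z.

c = 12, d = 4, y = -5, z = 5

Rows 1 and 3 both sum to 39, so that's the common total.
Row 2 has 1 + 4 − 4 + 9 + 4 + 13 = 27; the blank must be 39 − 27 = 12.
Row 5 has 9 + 12 + 10 − 1 + 4 + 0 = 34; the blank must be 39 − 34 = 5.
Column 1 has 8 + 1 + 10 − 2 + 5 + 22 = 44; the blank must be 39 − 44 = -5.
Row 6 has -5 + 10 + 9 + 11 + 10 + 0 = 35; the blank must be 39 − 35 = 4.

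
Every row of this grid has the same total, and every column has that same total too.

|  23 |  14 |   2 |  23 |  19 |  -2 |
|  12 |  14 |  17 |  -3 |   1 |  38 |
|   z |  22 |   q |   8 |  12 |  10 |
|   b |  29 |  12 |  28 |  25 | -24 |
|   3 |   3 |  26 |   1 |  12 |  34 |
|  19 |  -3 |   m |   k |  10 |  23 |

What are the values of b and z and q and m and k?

b = 9, z = 13, q = 14, m = 8, k = 22

Rows 1 and 2 both sum to 79, so that's the common total.
Row 4 has 29 + 12 + 28 + 25 − 24 = 70; the blank must be 79 − 70 = 9.
Column 1 has 23 + 12 + 9 + 3 + 19 = 66; the blank must be 79 − 66 = 13.
Row 3 has 13 + 22 + 8 + 12 + 10 = 65; the blank must be 79 − 65 = 14.
Column 4 has 23 − 3 + 8 + 28 + 1 = 57; the blank must be 79 − 57 = 22.
Row 6 has 19 − 3 + 22 + 10 + 23 = 71; the blank must be 79 − 71 = 8.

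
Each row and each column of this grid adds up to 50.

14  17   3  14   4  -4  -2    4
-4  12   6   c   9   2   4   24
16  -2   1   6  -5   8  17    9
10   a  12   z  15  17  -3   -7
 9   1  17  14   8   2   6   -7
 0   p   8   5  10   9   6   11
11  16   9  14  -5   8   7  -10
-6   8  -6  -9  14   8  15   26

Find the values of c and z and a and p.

Row 2: -4 + 12 + 6 + 9 + 2 + 4 + 24 = 53, so its missing entry is 50 − 53 = -3.
Column 4: 14 − 3 + 6 + 14 + 5 + 14 − 9 = 41, so its missing entry is 50 − 41 = 9.
Row 4: 10 + 12 + 9 + 15 + 17 − 3 − 7 = 53, so its missing entry is 50 − 53 = -3.
Row 6: 0 + 8 + 5 + 10 + 9 + 6 + 11 = 49, so its missing entry is 50 − 49 = 1.

c = -3, z = 9, a = -3, p = 1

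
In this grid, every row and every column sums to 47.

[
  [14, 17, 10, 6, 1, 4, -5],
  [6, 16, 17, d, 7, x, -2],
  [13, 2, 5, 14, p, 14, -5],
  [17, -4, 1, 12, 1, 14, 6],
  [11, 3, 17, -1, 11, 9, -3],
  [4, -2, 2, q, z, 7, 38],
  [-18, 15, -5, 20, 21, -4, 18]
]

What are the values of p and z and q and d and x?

p = 4, z = 2, q = -4, d = 0, x = 3

Row 3: 13 + 2 + 5 + 14 + 14 − 5 = 43, so its missing entry is 47 − 43 = 4.
Column 6: 4 + 14 + 14 + 9 + 7 − 4 = 44, so its missing entry is 47 − 44 = 3.
Column 5: 1 + 7 + 4 + 1 + 11 + 21 = 45, so its missing entry is 47 − 45 = 2.
Row 6: 4 − 2 + 2 + 2 + 7 + 38 = 51, so its missing entry is 47 − 51 = -4.
Row 2: 6 + 16 + 17 + 7 + 3 − 2 = 47, so its missing entry is 47 − 47 = 0.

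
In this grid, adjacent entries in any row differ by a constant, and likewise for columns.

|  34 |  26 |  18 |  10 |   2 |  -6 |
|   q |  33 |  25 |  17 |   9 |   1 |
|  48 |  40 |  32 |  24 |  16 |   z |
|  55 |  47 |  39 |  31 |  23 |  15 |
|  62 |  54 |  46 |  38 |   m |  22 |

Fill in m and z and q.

Along each row the entries change by -8 per step; down each column they change by 7.
Row 5: from 62 at column 1, stepping by -8 to column 5 gives 30.
Row 3: from 48 at column 1, stepping by -8 to column 6 gives 8.
Row 2: from 33 at column 2, stepping by -8 to column 1 gives 41.

m = 30, z = 8, q = 41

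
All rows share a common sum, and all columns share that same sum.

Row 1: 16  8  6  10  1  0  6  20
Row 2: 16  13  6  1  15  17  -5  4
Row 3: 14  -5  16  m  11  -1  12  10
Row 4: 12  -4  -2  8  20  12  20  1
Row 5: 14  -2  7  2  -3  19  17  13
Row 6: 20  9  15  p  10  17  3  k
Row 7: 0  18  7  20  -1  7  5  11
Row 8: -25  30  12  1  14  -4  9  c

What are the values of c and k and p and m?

Rows 1 and 2 both sum to 67, so that's the common total.
Row 3 has 14 − 5 + 16 + 11 − 1 + 12 + 10 = 57; the blank must be 67 − 57 = 10.
Column 4 has 10 + 1 + 10 + 8 + 2 + 20 + 1 = 52; the blank must be 67 − 52 = 15.
Row 8 has -25 + 30 + 12 + 1 + 14 − 4 + 9 = 37; the blank must be 67 − 37 = 30.
Row 6 has 20 + 9 + 15 + 15 + 10 + 17 + 3 = 89; the blank must be 67 − 89 = -22.

c = 30, k = -22, p = 15, m = 10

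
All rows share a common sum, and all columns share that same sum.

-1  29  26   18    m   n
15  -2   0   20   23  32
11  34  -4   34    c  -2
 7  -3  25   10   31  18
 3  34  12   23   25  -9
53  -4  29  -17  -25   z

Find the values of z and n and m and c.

Rows 2 and 4 both sum to 88, so that's the common total.
The known cells in row 3 total 73, leaving 88 − 73 = 15 for the blank.
The known cells in row 6 total 36, leaving 88 − 36 = 52 for the blank.
The known cells in column 5 total 69, leaving 88 − 69 = 19 for the blank.
The known cells in row 1 total 91, leaving 88 − 91 = -3 for the blank.

z = 52, n = -3, m = 19, c = 15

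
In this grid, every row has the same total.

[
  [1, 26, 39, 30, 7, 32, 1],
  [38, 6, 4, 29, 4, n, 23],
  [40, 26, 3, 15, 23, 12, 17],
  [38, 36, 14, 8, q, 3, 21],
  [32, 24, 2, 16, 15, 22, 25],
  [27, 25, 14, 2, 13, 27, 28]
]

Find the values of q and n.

Rows 5 and 6 both add up to 136, so every row sums to 136.
Row 4: 38 + 36 + 14 + 8 + 3 + 21 = 120, so the missing entry is 136 − 120 = 16.
Row 2: 38 + 6 + 4 + 29 + 4 + 23 = 104, so the missing entry is 136 − 104 = 32.

q = 16, n = 32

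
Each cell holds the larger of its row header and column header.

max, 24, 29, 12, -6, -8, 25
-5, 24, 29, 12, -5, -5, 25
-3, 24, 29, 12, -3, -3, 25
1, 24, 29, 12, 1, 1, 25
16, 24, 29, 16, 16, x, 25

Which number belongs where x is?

max(16, -8) = 16.

16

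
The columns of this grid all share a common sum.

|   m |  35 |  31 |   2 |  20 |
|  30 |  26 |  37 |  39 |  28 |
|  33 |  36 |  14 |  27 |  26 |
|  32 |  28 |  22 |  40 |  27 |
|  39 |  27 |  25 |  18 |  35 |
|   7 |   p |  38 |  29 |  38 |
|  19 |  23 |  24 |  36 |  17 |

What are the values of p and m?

p = 16, m = 31

Column 3 sums to 191 and so does column 5; that's the common total.
In column 2 the known cells total 175, leaving 191 − 175 = 16.
In column 1 the known cells total 160, leaving 191 − 160 = 31.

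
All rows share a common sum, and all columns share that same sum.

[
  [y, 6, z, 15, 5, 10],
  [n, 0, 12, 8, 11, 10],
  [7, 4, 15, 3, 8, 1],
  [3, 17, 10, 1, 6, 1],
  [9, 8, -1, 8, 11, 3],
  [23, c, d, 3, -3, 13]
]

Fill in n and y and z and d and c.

n = -3, y = -1, z = 3, d = -1, c = 3

Rows 3 and 4 both sum to 38, so that's the common total.
The known cells in column 2 total 35, leaving 38 − 35 = 3 for the blank.
The known cells in row 2 total 41, leaving 38 − 41 = -3 for the blank.
The known cells in column 1 total 39, leaving 38 − 39 = -1 for the blank.
The known cells in row 1 total 35, leaving 38 − 35 = 3 for the blank.
The known cells in row 6 total 39, leaving 38 − 39 = -1 for the blank.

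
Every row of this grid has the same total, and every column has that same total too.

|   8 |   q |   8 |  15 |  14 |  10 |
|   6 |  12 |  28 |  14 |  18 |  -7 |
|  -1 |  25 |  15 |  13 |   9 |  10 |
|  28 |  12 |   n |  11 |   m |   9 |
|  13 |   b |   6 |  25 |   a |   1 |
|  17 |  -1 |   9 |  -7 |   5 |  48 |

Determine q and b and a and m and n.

Rows 2 and 3 both sum to 71, so that's the common total.
Row 1 has 8 + 8 + 15 + 14 + 10 = 55; the blank must be 71 − 55 = 16.
Column 3 has 8 + 28 + 15 + 6 + 9 = 66; the blank must be 71 − 66 = 5.
Row 4 has 28 + 12 + 5 + 11 + 9 = 65; the blank must be 71 − 65 = 6.
Column 5 has 14 + 18 + 9 + 6 + 5 = 52; the blank must be 71 − 52 = 19.
Row 5 has 13 + 6 + 25 + 19 + 1 = 64; the blank must be 71 − 64 = 7.

q = 16, b = 7, a = 19, m = 6, n = 5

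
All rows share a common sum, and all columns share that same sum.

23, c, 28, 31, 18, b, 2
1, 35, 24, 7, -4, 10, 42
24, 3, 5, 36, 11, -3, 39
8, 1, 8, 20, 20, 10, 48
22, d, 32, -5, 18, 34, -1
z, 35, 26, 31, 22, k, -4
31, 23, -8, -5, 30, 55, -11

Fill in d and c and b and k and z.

Rows 2 and 3 both sum to 115, so that's the common total.
Column 1: 23 + 1 + 24 + 8 + 22 + 31 = 109, so its missing entry is 115 − 109 = 6.
Row 6: 6 + 35 + 26 + 31 + 22 − 4 = 116, so its missing entry is 115 − 116 = -1.
Column 6: 10 − 3 + 10 + 34 − 1 + 55 = 105, so its missing entry is 115 − 105 = 10.
Row 1: 23 + 28 + 31 + 18 + 10 + 2 = 112, so its missing entry is 115 − 112 = 3.
Row 5: 22 + 32 − 5 + 18 + 34 − 1 = 100, so its missing entry is 115 − 100 = 15.

d = 15, c = 3, b = 10, k = -1, z = 6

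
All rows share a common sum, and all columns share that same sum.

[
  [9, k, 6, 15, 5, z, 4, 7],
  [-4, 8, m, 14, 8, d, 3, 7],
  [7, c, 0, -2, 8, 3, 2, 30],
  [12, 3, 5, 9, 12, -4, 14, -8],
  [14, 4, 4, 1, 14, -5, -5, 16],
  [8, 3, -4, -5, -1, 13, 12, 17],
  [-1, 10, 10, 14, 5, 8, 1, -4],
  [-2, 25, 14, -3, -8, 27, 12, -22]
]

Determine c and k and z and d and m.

Rows 4 and 5 both sum to 43, so that's the common total.
The known cells in column 3 total 35, leaving 43 − 35 = 8 for the blank.
The known cells in row 3 total 48, leaving 43 − 48 = -5 for the blank.
The known cells in column 2 total 48, leaving 43 − 48 = -5 for the blank.
The known cells in row 2 total 44, leaving 43 − 44 = -1 for the blank.
The known cells in row 1 total 41, leaving 43 − 41 = 2 for the blank.

c = -5, k = -5, z = 2, d = -1, m = 8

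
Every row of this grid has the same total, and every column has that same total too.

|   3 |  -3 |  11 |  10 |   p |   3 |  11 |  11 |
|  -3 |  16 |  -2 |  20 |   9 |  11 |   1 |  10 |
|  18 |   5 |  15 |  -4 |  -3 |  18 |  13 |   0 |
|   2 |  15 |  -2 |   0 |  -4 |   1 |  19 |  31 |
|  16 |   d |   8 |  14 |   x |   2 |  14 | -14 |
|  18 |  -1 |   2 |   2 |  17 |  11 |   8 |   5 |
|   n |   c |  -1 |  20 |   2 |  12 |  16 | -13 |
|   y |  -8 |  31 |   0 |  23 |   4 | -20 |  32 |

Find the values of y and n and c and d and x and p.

y = 0, n = 8, c = 18, d = 20, x = 2, p = 16

Rows 2 and 3 both sum to 62, so that's the common total.
The known cells in row 1 total 46, leaving 62 − 46 = 16 for the blank.
The known cells in column 5 total 60, leaving 62 − 60 = 2 for the blank.
The known cells in row 8 total 62, leaving 62 − 62 = 0 for the blank.
The known cells in column 1 total 54, leaving 62 − 54 = 8 for the blank.
The known cells in row 7 total 44, leaving 62 − 44 = 18 for the blank.
The known cells in row 5 total 42, leaving 62 − 42 = 20 for the blank.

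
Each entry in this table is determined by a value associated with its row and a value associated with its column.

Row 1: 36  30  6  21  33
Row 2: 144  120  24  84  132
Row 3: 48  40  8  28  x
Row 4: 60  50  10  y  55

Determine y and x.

Each row is a constant multiple of every other row — this is a multiplication table with the headers hidden.
Row 4 is 50/30 = 5/3 times row 1, so its entry in column 4 is 21 × 5/3 = 35.
Row 3 is 40/30 = 4/3 times row 1, so its entry in column 5 is 33 × 4/3 = 44.

y = 35, x = 44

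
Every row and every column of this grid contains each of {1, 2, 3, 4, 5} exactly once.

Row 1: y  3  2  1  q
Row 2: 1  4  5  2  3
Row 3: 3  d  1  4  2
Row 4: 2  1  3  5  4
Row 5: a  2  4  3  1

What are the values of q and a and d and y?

q = 5, a = 5, d = 5, y = 4

At (row 5, col 1): row 5 already has {1, 2, 3, 4}, so the value is 5.
For row 1, column 5: column 5 already has {1, 2, 3, 4}; that leaves 5.
Cell (3,2): row 3 already has {1, 2, 3, 4} → 5.
At (row 1, col 1): row 1 already has {1, 2, 3, 5}, so the value is 4.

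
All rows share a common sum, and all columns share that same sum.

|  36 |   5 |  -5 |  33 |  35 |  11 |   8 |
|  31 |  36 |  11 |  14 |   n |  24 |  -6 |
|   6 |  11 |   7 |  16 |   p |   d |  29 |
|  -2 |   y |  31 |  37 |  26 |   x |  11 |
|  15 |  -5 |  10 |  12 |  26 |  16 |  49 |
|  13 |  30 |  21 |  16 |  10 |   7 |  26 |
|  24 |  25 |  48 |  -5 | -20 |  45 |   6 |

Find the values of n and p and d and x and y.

n = 13, p = 33, d = 21, x = -1, y = 21

Rows 1 and 5 both sum to 123, so that's the common total.
Column 2 has 5 + 36 + 11 − 5 + 30 + 25 = 102; the blank must be 123 − 102 = 21.
Row 2 has 31 + 36 + 11 + 14 + 24 − 6 = 110; the blank must be 123 − 110 = 13.
Column 5 has 35 + 13 + 26 + 26 + 10 − 20 = 90; the blank must be 123 − 90 = 33.
Row 3 has 6 + 11 + 7 + 16 + 33 + 29 = 102; the blank must be 123 − 102 = 21.
Row 4 has -2 + 21 + 31 + 37 + 26 + 11 = 124; the blank must be 123 − 124 = -1.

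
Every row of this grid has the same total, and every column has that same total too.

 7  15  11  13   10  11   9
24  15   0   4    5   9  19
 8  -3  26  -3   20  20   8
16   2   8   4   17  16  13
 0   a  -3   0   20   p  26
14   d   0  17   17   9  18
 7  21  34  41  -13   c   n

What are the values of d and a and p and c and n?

d = 1, a = 25, p = 8, c = 3, n = -17

Rows 1 and 2 both sum to 76, so that's the common total.
The known cells in row 6 total 75, leaving 76 − 75 = 1 for the blank.
The known cells in column 7 total 93, leaving 76 − 93 = -17 for the blank.
The known cells in row 7 total 73, leaving 76 − 73 = 3 for the blank.
The known cells in column 6 total 68, leaving 76 − 68 = 8 for the blank.
The known cells in row 5 total 51, leaving 76 − 51 = 25 for the blank.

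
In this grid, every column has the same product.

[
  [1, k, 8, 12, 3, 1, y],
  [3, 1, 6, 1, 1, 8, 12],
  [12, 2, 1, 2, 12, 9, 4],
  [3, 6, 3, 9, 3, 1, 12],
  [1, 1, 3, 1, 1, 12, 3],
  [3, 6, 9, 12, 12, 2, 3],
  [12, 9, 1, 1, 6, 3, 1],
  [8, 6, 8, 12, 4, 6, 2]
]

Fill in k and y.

k = 8, y = 3

Columns 1 and 3 each multiply to 31104, so every column has product 31104.
Column 2: 1×2×6×1×6×9×6 = 3888, so the missing entry is 31104 ÷ 3888 = 8.
Column 7: 12×4×12×3×3×1×2 = 10368, so the missing entry is 31104 ÷ 10368 = 3.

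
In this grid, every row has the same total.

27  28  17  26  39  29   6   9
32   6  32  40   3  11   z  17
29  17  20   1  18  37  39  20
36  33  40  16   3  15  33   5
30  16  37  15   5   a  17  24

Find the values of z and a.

Rows 1 and 4 both add up to 181, so every row sums to 181.
Row 2: 32 + 6 + 32 + 40 + 3 + 11 + 17 = 141, so the missing entry is 181 − 141 = 40.
Row 5: 30 + 16 + 37 + 15 + 5 + 17 + 24 = 144, so the missing entry is 181 − 144 = 37.

z = 40, a = 37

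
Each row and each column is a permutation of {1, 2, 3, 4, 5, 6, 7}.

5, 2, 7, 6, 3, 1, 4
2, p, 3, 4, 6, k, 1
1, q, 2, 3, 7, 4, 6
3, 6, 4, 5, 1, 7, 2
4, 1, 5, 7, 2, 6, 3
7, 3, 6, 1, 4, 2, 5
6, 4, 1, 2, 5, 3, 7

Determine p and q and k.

p = 7, q = 5, k = 5

At (row 3, col 2): row 3 already has {1, 2, 3, 4, 6, 7}, so the value is 5.
For row 2, column 2: column 2 already has {1, 2, 3, 4, 5, 6}; that leaves 7.
Cell (2,6): row 2 already has {1, 2, 3, 4, 6, 7} → 5.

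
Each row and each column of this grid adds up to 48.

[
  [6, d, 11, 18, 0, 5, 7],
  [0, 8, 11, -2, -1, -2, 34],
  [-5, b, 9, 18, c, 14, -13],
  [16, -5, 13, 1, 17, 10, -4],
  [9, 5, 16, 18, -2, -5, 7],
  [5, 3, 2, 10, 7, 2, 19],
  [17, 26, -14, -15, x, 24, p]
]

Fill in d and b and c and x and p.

Row 1 has 6 + 11 + 18 + 0 + 5 + 7 = 47; the blank must be 48 − 47 = 1.
Column 2 has 1 + 8 − 5 + 5 + 3 + 26 = 38; the blank must be 48 − 38 = 10.
Row 3 has -5 + 10 + 9 + 18 + 14 − 13 = 33; the blank must be 48 − 33 = 15.
Column 5 has 0 − 1 + 15 + 17 − 2 + 7 = 36; the blank must be 48 − 36 = 12.
Row 7 has 17 + 26 − 14 − 15 + 12 + 24 = 50; the blank must be 48 − 50 = -2.

d = 1, b = 10, c = 15, x = 12, p = -2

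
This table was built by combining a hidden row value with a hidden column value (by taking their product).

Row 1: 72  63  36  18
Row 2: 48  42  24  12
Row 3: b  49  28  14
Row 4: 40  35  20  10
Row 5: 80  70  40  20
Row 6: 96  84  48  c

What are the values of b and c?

b = 56, c = 24

Each row is a constant multiple of every other row — this is a multiplication table with the headers hidden.
Row 3 is 49/63 = 7/9 times row 1, so its entry in column 1 is 72 × 7/9 = 56.
Row 6 is 84/63 = 4/3 times row 1, so its entry in column 4 is 18 × 4/3 = 24.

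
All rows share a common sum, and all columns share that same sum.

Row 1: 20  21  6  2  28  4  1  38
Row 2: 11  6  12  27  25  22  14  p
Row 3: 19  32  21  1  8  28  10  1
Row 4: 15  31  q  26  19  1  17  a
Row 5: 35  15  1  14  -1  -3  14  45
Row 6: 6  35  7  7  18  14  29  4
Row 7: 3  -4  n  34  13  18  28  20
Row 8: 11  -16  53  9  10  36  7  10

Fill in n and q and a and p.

Rows 1 and 3 both sum to 120, so that's the common total.
The known cells in row 7 total 112, leaving 120 − 112 = 8 for the blank.
The known cells in column 3 total 108, leaving 120 − 108 = 12 for the blank.
The known cells in row 4 total 121, leaving 120 − 121 = -1 for the blank.
The known cells in row 2 total 117, leaving 120 − 117 = 3 for the blank.

n = 8, q = 12, a = -1, p = 3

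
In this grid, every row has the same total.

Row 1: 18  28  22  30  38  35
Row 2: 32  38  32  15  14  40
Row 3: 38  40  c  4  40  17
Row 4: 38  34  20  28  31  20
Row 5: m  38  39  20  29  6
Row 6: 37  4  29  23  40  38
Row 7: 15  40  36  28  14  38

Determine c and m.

The complete rows each total 171.
Row 3 is missing 171 − 139 = 32 (since 38 + 40 + 4 + 40 + 17 = 139).
Row 5 is missing 171 − 132 = 39 (since 38 + 39 + 20 + 29 + 6 = 132).

c = 32, m = 39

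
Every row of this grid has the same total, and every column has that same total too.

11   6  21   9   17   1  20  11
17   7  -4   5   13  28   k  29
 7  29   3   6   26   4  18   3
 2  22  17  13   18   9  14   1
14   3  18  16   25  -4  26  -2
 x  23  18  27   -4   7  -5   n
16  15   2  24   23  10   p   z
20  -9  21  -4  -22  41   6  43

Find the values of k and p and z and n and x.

Rows 1 and 3 both sum to 96, so that's the common total.
Column 1 has 11 + 17 + 7 + 2 + 14 + 16 + 20 = 87; the blank must be 96 − 87 = 9.
Row 6 has 9 + 23 + 18 + 27 − 4 + 7 − 5 = 75; the blank must be 96 − 75 = 21.
Column 8 has 11 + 29 + 3 + 1 − 2 + 21 + 43 = 106; the blank must be 96 − 106 = -10.
Row 7 has 16 + 15 + 2 + 24 + 23 + 10 − 10 = 80; the blank must be 96 − 80 = 16.
Row 2 has 17 + 7 − 4 + 5 + 13 + 28 + 29 = 95; the blank must be 96 − 95 = 1.

k = 1, p = 16, z = -10, n = 21, x = 9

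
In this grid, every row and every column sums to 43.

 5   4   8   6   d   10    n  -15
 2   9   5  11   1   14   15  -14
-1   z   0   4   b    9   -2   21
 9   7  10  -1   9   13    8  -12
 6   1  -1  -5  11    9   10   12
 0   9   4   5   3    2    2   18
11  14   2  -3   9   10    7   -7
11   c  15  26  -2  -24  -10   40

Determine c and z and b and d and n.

c = -13, z = 12, b = 0, d = 12, n = 13

Row 8: 11 + 15 + 26 − 2 − 24 − 10 + 40 = 56, so its missing entry is 43 − 56 = -13.
Column 2: 4 + 9 + 7 + 1 + 9 + 14 − 13 = 31, so its missing entry is 43 − 31 = 12.
Row 3: -1 + 12 + 0 + 4 + 9 − 2 + 21 = 43, so its missing entry is 43 − 43 = 0.
Column 5: 1 + 0 + 9 + 11 + 3 + 9 − 2 = 31, so its missing entry is 43 − 31 = 12.
Row 1: 5 + 4 + 8 + 6 + 12 + 10 − 15 = 30, so its missing entry is 43 − 30 = 13.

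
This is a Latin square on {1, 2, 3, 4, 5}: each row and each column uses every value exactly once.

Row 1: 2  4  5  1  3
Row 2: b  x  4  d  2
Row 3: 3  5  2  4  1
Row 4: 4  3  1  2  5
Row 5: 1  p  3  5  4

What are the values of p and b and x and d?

p = 2, b = 5, x = 1, d = 3

Cell (2,1): column 1 already has {1, 2, 3, 4} → 5.
For row 2, column 4: column 4 already has {1, 2, 4, 5}; that leaves 3.
For row 2, column 2: row 2 already has {2, 3, 4, 5}; that leaves 1.
Cell (5,2): row 5 already has {1, 3, 4, 5} → 2.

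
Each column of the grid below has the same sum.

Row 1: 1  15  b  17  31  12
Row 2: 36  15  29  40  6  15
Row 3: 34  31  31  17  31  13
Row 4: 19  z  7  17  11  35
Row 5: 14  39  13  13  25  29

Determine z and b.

z = 4, b = 24

Column 1 sums to 104 and so does column 4; that's the common total.
In column 2 the known cells total 100, leaving 104 − 100 = 4.
In column 3 the known cells total 80, leaving 104 − 80 = 24.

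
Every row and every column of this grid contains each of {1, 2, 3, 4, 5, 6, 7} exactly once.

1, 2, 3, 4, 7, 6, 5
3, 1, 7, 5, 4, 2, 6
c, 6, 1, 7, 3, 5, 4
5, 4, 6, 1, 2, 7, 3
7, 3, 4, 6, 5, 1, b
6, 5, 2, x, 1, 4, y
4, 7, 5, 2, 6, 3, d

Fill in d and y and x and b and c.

d = 1, y = 7, x = 3, b = 2, c = 2

Cell (6,4): column 4 already has {1, 2, 4, 5, 6, 7} → 3.
At (row 5, col 7): row 5 already has {1, 3, 4, 5, 6, 7}, so the value is 2.
At (row 3, col 1): row 3 already has {1, 3, 4, 5, 6, 7}, so the value is 2.
Cell (6,7): row 6 already has {1, 2, 3, 4, 5, 6} → 7.
For row 7, column 7: row 7 already has {2, 3, 4, 5, 6, 7}; that leaves 1.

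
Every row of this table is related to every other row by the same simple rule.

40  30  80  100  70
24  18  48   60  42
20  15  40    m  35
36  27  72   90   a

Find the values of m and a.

m = 50, a = 63

Each row is a constant multiple of every other row — this is a multiplication table with the headers hidden.
Row 3 is 40/80 = 1/2 times row 1, so its entry in column 4 is 100 × 1/2 = 50.
Row 4 is 72/80 = 9/10 times row 1, so its entry in column 5 is 70 × 9/10 = 63.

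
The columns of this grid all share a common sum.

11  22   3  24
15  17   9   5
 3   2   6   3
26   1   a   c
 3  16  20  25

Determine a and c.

Columns 1 and 2 both add up to 58, so every column sums to 58.
Column 3: 3 + 9 + 6 + 20 = 38, so the missing entry is 58 − 38 = 20.
Column 4: 24 + 5 + 3 + 25 = 57, so the missing entry is 58 − 57 = 1.

a = 20, c = 1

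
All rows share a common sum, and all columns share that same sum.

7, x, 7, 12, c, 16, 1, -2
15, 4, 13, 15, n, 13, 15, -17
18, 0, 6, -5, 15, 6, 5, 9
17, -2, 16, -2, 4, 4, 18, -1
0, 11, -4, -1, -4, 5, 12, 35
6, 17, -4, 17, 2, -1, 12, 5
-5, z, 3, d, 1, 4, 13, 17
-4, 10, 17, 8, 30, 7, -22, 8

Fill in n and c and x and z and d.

Rows 3 and 4 both sum to 54, so that's the common total.
The known cells in row 2 total 58, leaving 54 − 58 = -4 for the blank.
The known cells in column 5 total 44, leaving 54 − 44 = 10 for the blank.
The known cells in row 1 total 51, leaving 54 − 51 = 3 for the blank.
The known cells in column 2 total 43, leaving 54 − 43 = 11 for the blank.
The known cells in row 7 total 44, leaving 54 − 44 = 10 for the blank.

n = -4, c = 10, x = 3, z = 11, d = 10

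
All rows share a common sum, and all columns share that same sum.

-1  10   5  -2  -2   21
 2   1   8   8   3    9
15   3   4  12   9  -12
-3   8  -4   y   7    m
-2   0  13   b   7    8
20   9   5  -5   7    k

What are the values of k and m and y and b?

k = -5, m = 10, y = 13, b = 5

Rows 1 and 2 both sum to 31, so that's the common total.
Row 6: 20 + 9 + 5 − 5 + 7 = 36, so its missing entry is 31 − 36 = -5.
Column 6: 21 + 9 − 12 + 8 − 5 = 21, so its missing entry is 31 − 21 = 10.
Row 4: -3 + 8 − 4 + 7 + 10 = 18, so its missing entry is 31 − 18 = 13.
Row 5: -2 + 0 + 13 + 7 + 8 = 26, so its missing entry is 31 − 26 = 5.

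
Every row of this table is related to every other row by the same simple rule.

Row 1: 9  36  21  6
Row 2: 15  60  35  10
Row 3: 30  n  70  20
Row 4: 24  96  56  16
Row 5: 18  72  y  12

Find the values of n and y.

n = 120, y = 42

Each row is a constant multiple of every other row — this is a multiplication table with the headers hidden.
Row 3 is 20/6 = 10/3 times row 1, so its entry in column 2 is 36 × 10/3 = 120.
Row 5 is 12/6 = 2/1 times row 1, so its entry in column 3 is 21 × 2/1 = 42.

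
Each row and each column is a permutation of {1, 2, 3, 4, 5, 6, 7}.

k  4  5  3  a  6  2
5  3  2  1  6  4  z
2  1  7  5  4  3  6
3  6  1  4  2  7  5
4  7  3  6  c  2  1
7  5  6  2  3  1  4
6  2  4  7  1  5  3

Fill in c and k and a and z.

At (row 5, col 5): row 5 already has {1, 2, 3, 4, 6, 7}, so the value is 5.
At (row 2, col 7): row 2 already has {1, 2, 3, 4, 5, 6}, so the value is 7.
At (row 1, col 5): column 5 already has {1, 2, 3, 4, 5, 6}, so the value is 7.
At (row 1, col 1): row 1 already has {2, 3, 4, 5, 6, 7}, so the value is 1.

c = 5, k = 1, a = 7, z = 7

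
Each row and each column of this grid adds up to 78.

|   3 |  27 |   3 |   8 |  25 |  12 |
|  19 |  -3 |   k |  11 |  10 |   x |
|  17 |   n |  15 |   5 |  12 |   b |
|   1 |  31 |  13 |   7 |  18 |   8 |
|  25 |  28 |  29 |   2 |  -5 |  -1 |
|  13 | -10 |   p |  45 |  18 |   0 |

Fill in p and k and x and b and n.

p = 12, k = 6, x = 35, b = 24, n = 5

Column 2: 27 − 3 + 31 + 28 − 10 = 73, so its missing entry is 78 − 73 = 5.
Row 3: 17 + 5 + 15 + 5 + 12 = 54, so its missing entry is 78 − 54 = 24.
Column 6: 12 + 24 + 8 − 1 + 0 = 43, so its missing entry is 78 − 43 = 35.
Row 2: 19 − 3 + 11 + 10 + 35 = 72, so its missing entry is 78 − 72 = 6.
Row 6: 13 − 10 + 45 + 18 + 0 = 66, so its missing entry is 78 − 66 = 12.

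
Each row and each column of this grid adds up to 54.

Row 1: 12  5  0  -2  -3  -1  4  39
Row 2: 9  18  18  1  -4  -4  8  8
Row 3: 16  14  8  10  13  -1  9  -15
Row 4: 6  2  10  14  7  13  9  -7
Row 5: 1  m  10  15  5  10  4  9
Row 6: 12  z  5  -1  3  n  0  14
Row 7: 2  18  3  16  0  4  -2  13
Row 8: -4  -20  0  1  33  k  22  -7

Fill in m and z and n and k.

m = 0, z = 17, n = 4, k = 29

The known cells in row 8 total 25, leaving 54 − 25 = 29 for the blank.
The known cells in column 6 total 50, leaving 54 − 50 = 4 for the blank.
The known cells in row 5 total 54, leaving 54 − 54 = 0 for the blank.
The known cells in row 6 total 37, leaving 54 − 37 = 17 for the blank.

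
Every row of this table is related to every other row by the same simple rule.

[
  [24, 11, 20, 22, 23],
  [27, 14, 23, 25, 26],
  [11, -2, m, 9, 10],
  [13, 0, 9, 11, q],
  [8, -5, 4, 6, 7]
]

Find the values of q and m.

The difference between any two rows is the same in every column — this is an addition table with the headers hidden.
Row 4 minus row 1 is 0 − 11 = -11, so its entry in column 5 is 23 + (-11) = 12.
Row 3 minus row 1 is -2 − 11 = -13, so its entry in column 3 is 20 + (-13) = 7.

q = 12, m = 7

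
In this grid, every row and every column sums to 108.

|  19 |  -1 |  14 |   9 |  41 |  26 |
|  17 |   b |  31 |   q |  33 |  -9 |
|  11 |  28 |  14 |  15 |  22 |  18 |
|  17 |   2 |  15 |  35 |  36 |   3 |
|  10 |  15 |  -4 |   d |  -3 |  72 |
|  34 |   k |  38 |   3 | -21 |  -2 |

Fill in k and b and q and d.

k = 56, b = 8, q = 28, d = 18

Row 6: 34 + 38 + 3 − 21 − 2 = 52, so its missing entry is 108 − 52 = 56.
Column 2: -1 + 28 + 2 + 15 + 56 = 100, so its missing entry is 108 − 100 = 8.
Row 2: 17 + 8 + 31 + 33 − 9 = 80, so its missing entry is 108 − 80 = 28.
Row 5: 10 + 15 − 4 − 3 + 72 = 90, so its missing entry is 108 − 90 = 18.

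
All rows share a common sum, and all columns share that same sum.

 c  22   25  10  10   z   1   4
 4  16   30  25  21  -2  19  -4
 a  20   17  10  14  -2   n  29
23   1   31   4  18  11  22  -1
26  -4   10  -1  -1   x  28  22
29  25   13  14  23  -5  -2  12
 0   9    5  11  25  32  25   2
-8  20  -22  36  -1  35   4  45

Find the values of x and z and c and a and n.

x = 29, z = 11, c = 26, a = 9, n = 12

Rows 2 and 4 both sum to 109, so that's the common total.
Row 5 has 26 − 4 + 10 − 1 − 1 + 28 + 22 = 80; the blank must be 109 − 80 = 29.
Column 7 has 1 + 19 + 22 + 28 − 2 + 25 + 4 = 97; the blank must be 109 − 97 = 12.
Row 3 has 20 + 17 + 10 + 14 − 2 + 12 + 29 = 100; the blank must be 109 − 100 = 9.
Column 1 has 4 + 9 + 23 + 26 + 29 + 0 − 8 = 83; the blank must be 109 − 83 = 26.
Row 1 has 26 + 22 + 25 + 10 + 10 + 1 + 4 = 98; the blank must be 109 − 98 = 11.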